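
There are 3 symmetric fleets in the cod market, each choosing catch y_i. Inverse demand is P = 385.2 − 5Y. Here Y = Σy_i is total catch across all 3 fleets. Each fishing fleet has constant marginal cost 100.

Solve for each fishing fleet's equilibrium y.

A representative fishing fleet's profit is π_i = y_i(385.2 − 5Y) − 100y_i, with Y = y_i + Σ_{j≠i} y_j.
First-order condition: 285.2 − 10y_i − 5Σ_{j≠i} y_j = 0.
In a symmetric equilibrium every fishing fleet chooses the same y, so Σ_{j≠i} y_j = 2y. The condition becomes 285.2 − 20y = 0, giving y = 285.2/20 = 14.26.

14.26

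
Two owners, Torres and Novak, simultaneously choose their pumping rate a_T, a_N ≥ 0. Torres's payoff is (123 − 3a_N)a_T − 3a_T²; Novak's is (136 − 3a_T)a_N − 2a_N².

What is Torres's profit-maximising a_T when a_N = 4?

Expanding Torres's payoff: 123a_T − 3a_Na_T − 3a_T².
∂π/∂a_T = 123 − 3a_N − 6a_T = 0, so a_T = 20.5 − 0.5a_N.
At a_N = 4: a_T = 20.5 − 0.5·4 = 18.5.

18.5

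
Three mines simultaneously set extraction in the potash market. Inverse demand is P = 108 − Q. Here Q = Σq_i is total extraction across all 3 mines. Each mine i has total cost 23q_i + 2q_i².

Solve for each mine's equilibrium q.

10.625

A representative mine's profit is π_i = q_i(108 − Q) − 23q_i − 2q_i², with Q = q_i + Σ_{j≠i} q_j.
First-order condition: 85 − 6q_i − Σ_{j≠i} q_j = 0.
In a symmetric equilibrium every mine chooses the same q, so Σ_{j≠i} q_j = 2q. The condition becomes 85 − 8q = 0, giving q = 85/8 = 10.625.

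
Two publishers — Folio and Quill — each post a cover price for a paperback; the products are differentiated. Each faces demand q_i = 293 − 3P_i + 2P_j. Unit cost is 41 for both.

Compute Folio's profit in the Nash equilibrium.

11907

Folio's profit: π = (P_{Folio} − 41)(293 − 3P_{Folio} + 2P_{Quill}).
∂π/∂P_{Folio} = 416 − 6P_{Folio} + 2P_{Quill} = 0 ⇒ P_{Folio} = 208/3 + (1/3)P_{Quill}.
The game is symmetric, so in equilibrium P_{Quill} = P_{Folio}: the reaction function gives (2/3)P_{Folio} = 208/3, hence P_{Folio} = 104.
q_{Folio} = 293 − 3·104 + 2·104 = 189.
Profit = (104 − 41)·189 = 11907.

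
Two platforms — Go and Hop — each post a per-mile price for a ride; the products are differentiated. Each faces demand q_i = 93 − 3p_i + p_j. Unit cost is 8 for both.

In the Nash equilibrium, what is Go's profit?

711.48

Go's profit: π = (p_{Go} − 8)(93 − 3p_{Go} + p_{Hop}).
∂π/∂p_{Go} = 117 − 6p_{Go} + p_{Hop} = 0 ⇒ p_{Go} = 19.5 + (1/6)p_{Hop}.
The game is symmetric, so in equilibrium p_{Hop} = p_{Go}: the reaction function gives (5/6)p_{Go} = 19.5, hence p_{Go} = 23.4.
q_{Go} = 93 − 3·23.4 + 23.4 = 46.2.
Profit = (23.4 − 8)·46.2 = 711.48.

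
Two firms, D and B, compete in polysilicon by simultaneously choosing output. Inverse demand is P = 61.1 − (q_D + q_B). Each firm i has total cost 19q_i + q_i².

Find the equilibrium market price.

Firm D's profit: π = q_D(61.1 − (q_D + q_B)) − 19q_D − q_D².
∂π/∂q_D = 42.1 − 4q_D − q_B = 0, so q_D = 10.525 − 0.25q_B.
By symmetry q_B = q_D; substituting into the reaction function, 1.25q_D = 10.525 and q_D = 8.42.
Equilibrium price: P = 61.1 − 16.84 = 44.26.

44.26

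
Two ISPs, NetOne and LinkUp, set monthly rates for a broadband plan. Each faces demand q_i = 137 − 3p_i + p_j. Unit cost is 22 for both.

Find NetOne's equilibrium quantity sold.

55.8

NetOne's profit: π = (p_{NetOne} − 22)(137 − 3p_{NetOne} + p_{LinkUp}).
∂π/∂p_{NetOne} = 203 − 6p_{NetOne} + p_{LinkUp} = 0 ⇒ p_{NetOne} = 203/6 + (1/6)p_{LinkUp}.
Setting p_{NetOne} = p_{LinkUp} in the reaction function: p_{NetOne} = 203/6 + (1/6)p_{NetOne}, so p_{NetOne} = (203/6) / (5/6) = 40.6.
q_{NetOne} = 137 − 3·40.6 + 40.6 = 55.8.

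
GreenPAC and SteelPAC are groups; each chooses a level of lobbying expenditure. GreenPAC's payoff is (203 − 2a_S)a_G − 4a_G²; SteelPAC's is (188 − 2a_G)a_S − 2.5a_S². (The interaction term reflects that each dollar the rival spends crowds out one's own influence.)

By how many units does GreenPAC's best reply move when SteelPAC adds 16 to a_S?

Expanding GreenPAC's payoff: 203a_G − 2a_Sa_G − 4a_G².
∂π/∂a_G = 203 − 2a_S − 8a_G = 0, so a_G = 25.375 − 0.25a_S.
The reaction-function slope is −0.25, so a 16-unit rise in a_S moves a_G by −0.25 × 16 = −4. GreenPAC's best response falls — the actions are strategic substitutes.

-4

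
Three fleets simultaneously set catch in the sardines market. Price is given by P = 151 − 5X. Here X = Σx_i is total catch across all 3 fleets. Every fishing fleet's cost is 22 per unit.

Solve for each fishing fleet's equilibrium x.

6.45

A representative fishing fleet's profit is π_i = x_i(151 − 5X) − 22x_i, with X = x_i + Σ_{j≠i} x_j.
First-order condition: 129 − 10x_i − 5Σ_{j≠i} x_j = 0.
In a symmetric equilibrium every fishing fleet chooses the same x, so Σ_{j≠i} x_j = 2x. The condition becomes 129 − 20x = 0, giving x = 129/20 = 6.45.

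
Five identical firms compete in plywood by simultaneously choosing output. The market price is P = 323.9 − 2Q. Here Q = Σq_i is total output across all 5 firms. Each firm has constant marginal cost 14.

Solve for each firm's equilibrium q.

25.825

A representative firm's profit is π_i = q_i(323.9 − 2Q) − 14q_i, with Q = q_i + Σ_{j≠i} q_j.
First-order condition: 309.9 − 4q_i − 2Σ_{j≠i} q_j = 0.
With identical firms, set every q_j = q: then 309.9 − 4q − 8q = 0, i.e. q = 309.9/12 = 25.825.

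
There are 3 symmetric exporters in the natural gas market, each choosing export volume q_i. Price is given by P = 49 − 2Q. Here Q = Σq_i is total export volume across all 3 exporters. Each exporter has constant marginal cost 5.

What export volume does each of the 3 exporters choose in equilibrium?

5.5

A representative exporter's profit is π_i = q_i(49 − 2Q) − 5q_i, with Q = q_i + Σ_{j≠i} q_j.
First-order condition: 44 − 4q_i − 2Σ_{j≠i} q_j = 0.
In a symmetric equilibrium every exporter chooses the same q, so Σ_{j≠i} q_j = 2q. The condition becomes 44 − 8q = 0, giving q = 44/8 = 5.5.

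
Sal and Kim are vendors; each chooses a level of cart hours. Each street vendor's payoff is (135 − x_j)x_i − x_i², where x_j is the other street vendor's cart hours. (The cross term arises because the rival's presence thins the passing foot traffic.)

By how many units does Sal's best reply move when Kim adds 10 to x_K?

Sal's payoff is (135 − x_K)x_S − x_S².
∂π/∂x_S = 135 − x_K − 2x_S = 0, so x_S = 67.5 − 0.5x_K.
The reaction-function slope is −0.5, so a 10-unit rise in x_K moves x_S by −0.5 × 10 = −5. Sal's best response falls — the actions are strategic substitutes.

-5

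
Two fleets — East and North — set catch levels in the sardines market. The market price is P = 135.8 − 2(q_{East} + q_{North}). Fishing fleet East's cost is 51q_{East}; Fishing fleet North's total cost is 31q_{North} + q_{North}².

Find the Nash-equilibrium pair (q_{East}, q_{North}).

Fishing fleet East's profit: π = q_{East}(135.8 − 2(q_{East} + q_{North})) − 51q_{East}.
∂π/∂q_{East} = 84.8 − 4q_{East} − 2q_{North} = 0, so q_{East} = 21.2 − 0.5q_{North}.
For North: ∂π/∂q_{North} = 104.8 − 6q_{North} − 2q_{East} = 0 ⇒ q_{North} = 262/15 − (1/3)q_{East}.
Substituting the second reaction function into the first: q_{East} = 21.2 − 0.5(262/15 − (1/3)q_{East}), which gives (5/6)q_{East} = 187/15 ⇒ q_{East} = 14.96.
Then q_{North} = 262/15 − (1/3)·14.96 = 12.48.

14.96, 12.48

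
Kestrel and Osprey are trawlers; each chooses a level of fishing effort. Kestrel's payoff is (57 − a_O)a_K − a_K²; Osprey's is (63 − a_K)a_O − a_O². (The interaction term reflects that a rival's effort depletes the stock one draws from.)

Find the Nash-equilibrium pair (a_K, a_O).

17, 23

Expanding Kestrel's payoff: 57a_K − a_Oa_K − a_K².
∂π/∂a_K = 57 − a_O − 2a_K = 0, so a_K = 28.5 − 0.5a_O.
Likewise for Osprey: a_O = 31.5 − 0.5a_K.
Substituting the second reaction function into the first: a_K = 28.5 − 0.5(31.5 − 0.5a_K), which gives 0.75a_K = 12.75 ⇒ a_K = 17.
Then a_O = 31.5 − 0.5·17 = 23.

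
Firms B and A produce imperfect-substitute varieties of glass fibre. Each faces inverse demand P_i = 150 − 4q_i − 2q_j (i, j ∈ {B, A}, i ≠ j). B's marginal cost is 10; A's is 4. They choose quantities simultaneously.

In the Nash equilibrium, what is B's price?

65.2

Firm B's profit: π = q_B(150 − 4q_B − 2q_A) − 10q_B.
∂π/∂q_B = 140 − 8q_B − 2q_A = 0 ⇒ q_B = 17.5 − 0.25q_A.
Similarly q_A = 18.25 − 0.25q_B.
Solving the two reaction functions simultaneously: (1 − (−0.25)(−0.25))q_B = 17.5 − 0.25·18.25, so 0.9375q_B = 12.9375 and q_B = 13.8.
Then q_A = 18.25 − 0.25·13.8 = 14.8.
P_B = 150 − 4·13.8 − 2·14.8 = 65.2.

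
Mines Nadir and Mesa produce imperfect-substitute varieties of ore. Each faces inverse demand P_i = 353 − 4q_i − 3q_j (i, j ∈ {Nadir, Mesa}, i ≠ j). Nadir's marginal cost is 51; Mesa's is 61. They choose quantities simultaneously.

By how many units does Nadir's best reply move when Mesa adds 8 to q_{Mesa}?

Mine Nadir's profit: π = q_{Nadir}(353 − 4q_{Nadir} − 3q_{Mesa}) − 51q_{Nadir}.
∂π/∂q_{Nadir} = 302 − 8q_{Nadir} − 3q_{Mesa} = 0 ⇒ q_{Nadir} = 37.75 − 0.375q_{Mesa}.
The reaction-function slope is −0.375, so an 8-unit rise in q_{Mesa} moves q_{Nadir} by −0.375 × 8 = −3. Nadir's best response falls — the actions are strategic substitutes.

-3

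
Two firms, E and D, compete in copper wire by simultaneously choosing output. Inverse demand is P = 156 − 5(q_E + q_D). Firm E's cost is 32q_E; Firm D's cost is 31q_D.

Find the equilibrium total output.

Firm E's profit: π = q_E(156 − 5(q_E + q_D)) − 32q_E.
∂π/∂q_E = 124 − 10q_E − 5q_D = 0, so q_E = 12.4 − 0.5q_D.
By the same steps for D: q_D = 12.5 − 0.5q_E.
Plugging q_D into E's best response: q_E = 12.4 − 0.5(12.5 − 0.5q_E) ⇒ 0.75q_E = 6.15, so q_E = 8.2.
Then q_D = 12.5 − 0.5·8.2 = 8.4.
Total output: 8.2 + 8.4 = 16.6.

16.6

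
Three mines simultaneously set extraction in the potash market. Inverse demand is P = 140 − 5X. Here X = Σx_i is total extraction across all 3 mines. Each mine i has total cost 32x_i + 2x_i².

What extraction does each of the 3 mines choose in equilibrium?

4.5

A representative mine's profit is π_i = x_i(140 − 5X) − 32x_i − 2x_i², with X = x_i + Σ_{j≠i} x_j.
First-order condition: 108 − 14x_i − 5Σ_{j≠i} x_j = 0.
In a symmetric equilibrium every mine chooses the same x, so Σ_{j≠i} x_j = 2x. The condition becomes 108 − 24x = 0, giving x = 108/24 = 4.5.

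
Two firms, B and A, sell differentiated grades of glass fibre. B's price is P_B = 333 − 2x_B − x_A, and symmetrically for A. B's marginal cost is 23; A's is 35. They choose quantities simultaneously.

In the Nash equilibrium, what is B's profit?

Firm B's profit: π = x_B(333 − 2x_B − x_A) − 23x_B.
∂π/∂x_B = 310 − 4x_B − x_A = 0 ⇒ x_B = 77.5 − 0.25x_A.
Similarly x_A = 74.5 − 0.25x_B.
Substituting the second reaction function into the first: x_B = 77.5 − 0.25(74.5 − 0.25x_B), which gives 0.9375x_B = 58.875 ⇒ x_B = 62.8.
Then x_A = 74.5 − 0.25·62.8 = 58.8.
P_B = 333 − 2·62.8 − 58.8 = 148.6.
Profit = (148.6 − 23)·62.8 = 7887.68.

7887.68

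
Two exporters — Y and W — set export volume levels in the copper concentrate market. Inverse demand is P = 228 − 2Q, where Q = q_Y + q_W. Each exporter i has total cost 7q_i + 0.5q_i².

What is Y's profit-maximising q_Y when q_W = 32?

31.4

Exporter Y's profit: π = q_Y(228 − 2(q_Y + q_W)) − 7q_Y − 0.5q_Y².
∂π/∂q_Y = 221 − 5q_Y − 2q_W = 0, so q_Y = 44.2 − 0.4q_W.
At q_W = 32: q_Y = 44.2 − 0.4·32 = 31.4.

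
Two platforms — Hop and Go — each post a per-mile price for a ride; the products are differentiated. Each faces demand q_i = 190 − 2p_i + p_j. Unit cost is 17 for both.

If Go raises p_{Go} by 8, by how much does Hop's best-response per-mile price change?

2

Hop's profit: π = (p_{Hop} − 17)(190 − 2p_{Hop} + p_{Go}).
∂π/∂p_{Hop} = 224 − 4p_{Hop} + p_{Go} = 0 ⇒ p_{Hop} = 56 + 0.25p_{Go}.
The reaction-function slope is 0.25, so an 8-unit rise in p_{Go} moves p_{Hop} by 0.25 × 8 = 2. Hop's best response rises — the actions are strategic complements.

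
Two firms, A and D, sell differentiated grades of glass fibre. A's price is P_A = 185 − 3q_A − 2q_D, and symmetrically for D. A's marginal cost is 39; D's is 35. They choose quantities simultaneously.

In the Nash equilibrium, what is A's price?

93

Firm A's profit: π = q_A(185 − 3q_A − 2q_D) − 39q_A.
∂π/∂q_A = 146 − 6q_A − 2q_D = 0 ⇒ q_A = 73/3 − (1/3)q_D.
Similarly q_D = 25 − (1/3)q_A.
Plugging q_D into A's best response: q_A = 73/3 − (1/3)(25 − (1/3)q_A) ⇒ (8/9)q_A = 16, so q_A = 18.
Then q_D = 25 − (1/3)·18 = 19.
P_A = 185 − 3·18 − 2·19 = 93.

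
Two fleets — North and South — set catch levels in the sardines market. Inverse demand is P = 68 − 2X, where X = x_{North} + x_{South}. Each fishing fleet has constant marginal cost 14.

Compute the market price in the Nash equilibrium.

32

Fishing fleet North's profit: π = x_{North}(68 − 2(x_{North} + x_{South})) − 14x_{North}.
∂π/∂x_{North} = 54 − 4x_{North} − 2x_{South} = 0, so x_{North} = 13.5 − 0.5x_{South}.
Setting x_{North} = x_{South} in the reaction function: x_{North} = 13.5 − 0.5x_{North}, so x_{North} = 13.5 / 1.5 = 9.
Equilibrium price: P = 68 − 2·18 = 32.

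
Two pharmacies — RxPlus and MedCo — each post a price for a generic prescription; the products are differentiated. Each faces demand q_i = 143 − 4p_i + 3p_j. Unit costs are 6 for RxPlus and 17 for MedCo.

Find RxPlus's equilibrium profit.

RxPlus's profit: π = (p_{RxPlus} − 6)(143 − 4p_{RxPlus} + 3p_{MedCo}).
∂π/∂p_{RxPlus} = 167 − 8p_{RxPlus} + 3p_{MedCo} = 0 ⇒ p_{RxPlus} = 20.875 + 0.375p_{MedCo}.
Similarly p_{MedCo} = 26.375 + 0.375p_{RxPlus}.
Solving the two reaction functions simultaneously: (1 − (0.375)(0.375))p_{RxPlus} = 20.875 + 0.375·26.375, so (55/64)p_{RxPlus} = 1969/64 and p_{RxPlus} = 35.8.
Then p_{MedCo} = 26.375 + 0.375·35.8 = 39.8.
q_{RxPlus} = 143 − 4·35.8 + 3·39.8 = 119.2.
Profit = (35.8 − 6)·119.2 = 3552.16.

3552.16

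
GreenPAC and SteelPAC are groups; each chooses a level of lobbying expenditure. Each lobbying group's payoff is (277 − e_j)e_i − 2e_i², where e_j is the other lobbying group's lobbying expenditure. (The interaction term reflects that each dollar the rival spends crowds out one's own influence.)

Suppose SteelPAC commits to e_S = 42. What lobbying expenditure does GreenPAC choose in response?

58.75

GreenPAC's payoff is (277 − e_S)e_G − 2e_G².
∂π/∂e_G = 277 − e_S − 4e_G = 0, so e_G = 69.25 − 0.25e_S.
At e_S = 42: e_G = 69.25 − 0.25·42 = 58.75.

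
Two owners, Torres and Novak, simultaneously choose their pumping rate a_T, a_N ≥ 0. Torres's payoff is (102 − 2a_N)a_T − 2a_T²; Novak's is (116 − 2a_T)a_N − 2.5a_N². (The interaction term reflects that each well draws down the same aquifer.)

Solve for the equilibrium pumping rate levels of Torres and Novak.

17.375, 16.25

Expanding Torres's payoff: 102a_T − 2a_Na_T − 2a_T².
∂π/∂a_T = 102 − 2a_N − 4a_T = 0, so a_T = 25.5 − 0.5a_N.
Likewise for Novak: a_N = 23.2 − 0.4a_T.
Substituting the second reaction function into the first: a_T = 25.5 − 0.5(23.2 − 0.4a_T), which gives 0.8a_T = 13.9 ⇒ a_T = 17.375.
Then a_N = 23.2 − 0.4·17.375 = 16.25.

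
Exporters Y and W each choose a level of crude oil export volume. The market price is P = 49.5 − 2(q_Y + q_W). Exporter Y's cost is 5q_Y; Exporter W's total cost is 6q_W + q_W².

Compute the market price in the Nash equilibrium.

23

Exporter Y's profit: π = q_Y(49.5 − 2(q_Y + q_W)) − 5q_Y.
∂π/∂q_Y = 44.5 − 4q_Y − 2q_W = 0, so q_Y = 11.125 − 0.5q_W.
For W: ∂π/∂q_W = 43.5 − 6q_W − 2q_Y = 0 ⇒ q_W = 7.25 − (1/3)q_Y.
Plugging q_W into Y's best response: q_Y = 11.125 − 0.5(7.25 − (1/3)q_Y) ⇒ (5/6)q_Y = 7.5, so q_Y = 9.
Then q_W = 7.25 − (1/3)·9 = 4.25.
Equilibrium price: P = 49.5 − 2·13.25 = 23.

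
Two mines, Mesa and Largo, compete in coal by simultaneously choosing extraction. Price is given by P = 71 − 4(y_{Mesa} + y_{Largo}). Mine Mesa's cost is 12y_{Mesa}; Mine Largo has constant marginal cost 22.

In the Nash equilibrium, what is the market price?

Mine Mesa's profit: π = y_{Mesa}(71 − 4(y_{Mesa} + y_{Largo})) − 12y_{Mesa}.
∂π/∂y_{Mesa} = 59 − 8y_{Mesa} − 4y_{Largo} = 0, so y_{Mesa} = 7.375 − 0.5y_{Largo}.
By the same steps for Largo: y_{Largo} = 6.125 − 0.5y_{Mesa}.
Plugging y_{Largo} into Mesa's best response: y_{Mesa} = 7.375 − 0.5(6.125 − 0.5y_{Mesa}) ⇒ 0.75y_{Mesa} = 4.3125, so y_{Mesa} = 5.75.
Then y_{Largo} = 6.125 − 0.5·5.75 = 3.25.
Equilibrium price: P = 71 − 4·9 = 35.

35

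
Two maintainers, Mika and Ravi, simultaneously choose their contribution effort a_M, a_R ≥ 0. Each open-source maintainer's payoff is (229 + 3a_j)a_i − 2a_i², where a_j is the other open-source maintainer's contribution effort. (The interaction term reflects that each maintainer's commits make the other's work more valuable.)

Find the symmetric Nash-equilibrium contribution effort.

229

Mika's payoff is (229 + 3a_R)a_M − 2a_M².
∂π/∂a_M = 229 + 3a_R − 4a_M = 0, so a_M = 57.25 + 0.75a_R.
Setting a_M = a_R in the reaction function: a_M = 57.25 + 0.75a_M, so a_M = 57.25 / 0.25 = 229.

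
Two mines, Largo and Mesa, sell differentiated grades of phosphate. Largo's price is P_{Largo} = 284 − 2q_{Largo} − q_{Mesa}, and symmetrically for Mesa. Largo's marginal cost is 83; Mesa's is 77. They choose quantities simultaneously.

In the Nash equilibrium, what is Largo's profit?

Mine Largo's profit: π = q_{Largo}(284 − 2q_{Largo} − q_{Mesa}) − 83q_{Largo}.
∂π/∂q_{Largo} = 201 − 4q_{Largo} − q_{Mesa} = 0 ⇒ q_{Largo} = 50.25 − 0.25q_{Mesa}.
Similarly q_{Mesa} = 51.75 − 0.25q_{Largo}.
Solving the two reaction functions simultaneously: (1 − (−0.25)(−0.25))q_{Largo} = 50.25 − 0.25·51.75, so 0.9375q_{Largo} = 37.3125 and q_{Largo} = 39.8.
Then q_{Mesa} = 51.75 − 0.25·39.8 = 41.8.
P_{Largo} = 284 − 2·39.8 − 41.8 = 162.6.
Profit = (162.6 − 83)·39.8 = 3168.08.

3168.08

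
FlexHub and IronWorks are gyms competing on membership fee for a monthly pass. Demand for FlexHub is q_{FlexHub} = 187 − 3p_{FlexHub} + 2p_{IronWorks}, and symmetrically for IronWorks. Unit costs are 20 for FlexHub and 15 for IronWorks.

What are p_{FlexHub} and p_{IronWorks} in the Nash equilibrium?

FlexHub's profit: π = (p_{FlexHub} − 20)(187 − 3p_{FlexHub} + 2p_{IronWorks}).
∂π/∂p_{FlexHub} = 247 − 6p_{FlexHub} + 2p_{IronWorks} = 0 ⇒ p_{FlexHub} = 247/6 + (1/3)p_{IronWorks}.
Similarly p_{IronWorks} = 116/3 + (1/3)p_{FlexHub}.
Solving the two reaction functions simultaneously: (1 − (1/3)(1/3))p_{FlexHub} = 247/6 + (1/3)·(116/3), so (8/9)p_{FlexHub} = 973/18 and p_{FlexHub} = 60.8125.
Then p_{IronWorks} = 116/3 + (1/3)·60.8125 = 58.9375.

60.8125, 58.9375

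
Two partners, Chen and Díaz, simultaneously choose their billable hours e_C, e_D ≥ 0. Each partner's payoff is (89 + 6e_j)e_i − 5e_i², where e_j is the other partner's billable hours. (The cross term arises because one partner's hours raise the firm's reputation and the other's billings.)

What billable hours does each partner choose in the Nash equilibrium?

22.25

Chen's payoff is (89 + 6e_D)e_C − 5e_C².
∂π/∂e_C = 89 + 6e_D − 10e_C = 0, so e_C = 8.9 + 0.6e_D.
Setting e_C = e_D in the reaction function: e_C = 8.9 + 0.6e_C, so e_C = 8.9 / 0.4 = 22.25.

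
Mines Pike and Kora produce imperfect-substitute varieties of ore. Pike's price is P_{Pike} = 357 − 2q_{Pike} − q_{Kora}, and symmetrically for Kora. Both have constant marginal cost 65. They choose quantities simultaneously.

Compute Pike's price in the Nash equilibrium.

Mine Pike's profit: π = q_{Pike}(357 − 2q_{Pike} − q_{Kora}) − 65q_{Pike}.
∂π/∂q_{Pike} = 292 − 4q_{Pike} − q_{Kora} = 0 ⇒ q_{Pike} = 73 − 0.25q_{Kora}.
The game is symmetric, so in equilibrium q_{Kora} = q_{Pike}: the reaction function gives 1.25q_{Pike} = 73, hence q_{Pike} = 58.4.
P_{Pike} = 357 − 2·58.4 − 58.4 = 181.8.

181.8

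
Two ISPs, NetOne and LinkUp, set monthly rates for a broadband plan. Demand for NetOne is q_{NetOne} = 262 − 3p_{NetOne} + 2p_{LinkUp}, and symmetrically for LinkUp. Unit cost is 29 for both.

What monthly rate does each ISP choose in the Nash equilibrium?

87.25

NetOne's profit: π = (p_{NetOne} − 29)(262 − 3p_{NetOne} + 2p_{LinkUp}).
∂π/∂p_{NetOne} = 349 − 6p_{NetOne} + 2p_{LinkUp} = 0 ⇒ p_{NetOne} = 349/6 + (1/3)p_{LinkUp}.
By symmetry p_{LinkUp} = p_{NetOne}; substituting into the reaction function, (2/3)p_{NetOne} = 349/6 and p_{NetOne} = 87.25.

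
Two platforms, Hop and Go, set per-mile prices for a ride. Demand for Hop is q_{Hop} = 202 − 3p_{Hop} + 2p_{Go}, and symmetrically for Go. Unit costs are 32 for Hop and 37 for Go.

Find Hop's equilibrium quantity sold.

Hop's profit: π = (p_{Hop} − 32)(202 − 3p_{Hop} + 2p_{Go}).
∂π/∂p_{Hop} = 298 − 6p_{Hop} + 2p_{Go} = 0 ⇒ p_{Hop} = 149/3 + (1/3)p_{Go}.
Similarly p_{Go} = 313/6 + (1/3)p_{Hop}.
Substituting the second reaction function into the first: p_{Hop} = 149/3 + (1/3)(313/6 + (1/3)p_{Hop}), which gives (8/9)p_{Hop} = 1207/18 ⇒ p_{Hop} = 75.4375.
Then p_{Go} = 313/6 + (1/3)·75.4375 = 77.3125.
q_{Hop} = 202 − 3·75.4375 + 2·77.3125 = 130.3125.

130.3125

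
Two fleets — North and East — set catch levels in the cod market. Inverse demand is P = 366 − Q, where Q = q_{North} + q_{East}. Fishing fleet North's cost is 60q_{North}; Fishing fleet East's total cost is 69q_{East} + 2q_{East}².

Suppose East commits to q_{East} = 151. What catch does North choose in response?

Fishing fleet North's profit: π = q_{North}(366 − (q_{North} + q_{East})) − 60q_{North}.
∂π/∂q_{North} = 306 − 2q_{North} − q_{East} = 0, so q_{North} = 153 − 0.5q_{East}.
At q_{East} = 151: q_{North} = 153 − 0.5·151 = 77.5.

77.5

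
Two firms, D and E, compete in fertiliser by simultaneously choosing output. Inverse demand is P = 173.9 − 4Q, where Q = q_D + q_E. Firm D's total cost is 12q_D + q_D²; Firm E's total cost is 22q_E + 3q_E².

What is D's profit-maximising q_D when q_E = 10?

12.19

Firm D's profit: π = q_D(173.9 − 4(q_D + q_E)) − 12q_D − q_D².
∂π/∂q_D = 161.9 − 10q_D − 4q_E = 0, so q_D = 16.19 − 0.4q_E.
At q_E = 10: q_D = 16.19 − 0.4·10 = 12.19.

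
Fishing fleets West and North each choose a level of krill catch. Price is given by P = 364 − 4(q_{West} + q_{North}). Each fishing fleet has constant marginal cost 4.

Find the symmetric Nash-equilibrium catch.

Fishing fleet West's profit: π = q_{West}(364 − 4(q_{West} + q_{North})) − 4q_{West}.
∂π/∂q_{West} = 360 − 8q_{West} − 4q_{North} = 0, so q_{West} = 45 − 0.5q_{North}.
The game is symmetric, so in equilibrium q_{North} = q_{West}: the reaction function gives 1.5q_{West} = 45, hence q_{West} = 30.

30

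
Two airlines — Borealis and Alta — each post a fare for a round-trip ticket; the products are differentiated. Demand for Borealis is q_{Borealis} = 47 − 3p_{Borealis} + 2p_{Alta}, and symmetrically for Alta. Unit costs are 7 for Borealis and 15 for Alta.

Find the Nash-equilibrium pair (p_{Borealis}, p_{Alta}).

18.5, 21.5

Borealis's profit: π = (p_{Borealis} − 7)(47 − 3p_{Borealis} + 2p_{Alta}).
∂π/∂p_{Borealis} = 68 − 6p_{Borealis} + 2p_{Alta} = 0 ⇒ p_{Borealis} = 34/3 + (1/3)p_{Alta}.
Similarly p_{Alta} = 46/3 + (1/3)p_{Borealis}.
Substituting the second reaction function into the first: p_{Borealis} = 34/3 + (1/3)(46/3 + (1/3)p_{Borealis}), which gives (8/9)p_{Borealis} = 148/9 ⇒ p_{Borealis} = 18.5.
Then p_{Alta} = 46/3 + (1/3)·18.5 = 21.5.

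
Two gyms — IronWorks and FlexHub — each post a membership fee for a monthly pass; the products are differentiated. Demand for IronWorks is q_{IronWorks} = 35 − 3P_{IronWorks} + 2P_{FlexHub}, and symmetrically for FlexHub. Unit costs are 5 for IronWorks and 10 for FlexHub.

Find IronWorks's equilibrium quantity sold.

IronWorks's profit: π = (P_{IronWorks} − 5)(35 − 3P_{IronWorks} + 2P_{FlexHub}).
∂π/∂P_{IronWorks} = 50 − 6P_{IronWorks} + 2P_{FlexHub} = 0 ⇒ P_{IronWorks} = 25/3 + (1/3)P_{FlexHub}.
Similarly P_{FlexHub} = 65/6 + (1/3)P_{IronWorks}.
Substituting the second reaction function into the first: P_{IronWorks} = 25/3 + (1/3)(65/6 + (1/3)P_{IronWorks}), which gives (8/9)P_{IronWorks} = 215/18 ⇒ P_{IronWorks} = 13.4375.
Then P_{FlexHub} = 65/6 + (1/3)·13.4375 = 15.3125.
q_{IronWorks} = 35 − 3·13.4375 + 2·15.3125 = 25.3125.

25.3125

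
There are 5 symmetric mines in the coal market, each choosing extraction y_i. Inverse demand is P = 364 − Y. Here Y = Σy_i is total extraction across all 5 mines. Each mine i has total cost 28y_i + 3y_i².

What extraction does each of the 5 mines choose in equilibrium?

28

A representative mine's profit is π_i = y_i(364 − Y) − 28y_i − 3y_i², with Y = y_i + Σ_{j≠i} y_j.
First-order condition: 336 − 8y_i − Σ_{j≠i} y_j = 0.
In a symmetric equilibrium every mine chooses the same y, so Σ_{j≠i} y_j = 4y. The condition becomes 336 − 12y = 0, giving y = 336/12 = 28.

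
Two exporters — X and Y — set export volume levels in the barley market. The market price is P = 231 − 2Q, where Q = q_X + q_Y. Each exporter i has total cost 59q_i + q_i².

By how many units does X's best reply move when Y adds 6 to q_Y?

-2

Exporter X's profit: π = q_X(231 − 2(q_X + q_Y)) − 59q_X − q_X².
∂π/∂q_X = 172 − 6q_X − 2q_Y = 0, so q_X = 86/3 − (1/3)q_Y.
The reaction-function slope is −1/3, so a 6-unit rise in q_Y moves q_X by −1/3 × 6 = −2. X's best response falls — the actions are strategic substitutes.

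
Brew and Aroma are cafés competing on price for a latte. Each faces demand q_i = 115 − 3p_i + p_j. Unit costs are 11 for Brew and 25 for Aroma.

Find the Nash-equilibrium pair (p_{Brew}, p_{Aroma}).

Brew's profit: π = (p_{Brew} − 11)(115 − 3p_{Brew} + p_{Aroma}).
∂π/∂p_{Brew} = 148 − 6p_{Brew} + p_{Aroma} = 0 ⇒ p_{Brew} = 74/3 + (1/6)p_{Aroma}.
Similarly p_{Aroma} = 95/3 + (1/6)p_{Brew}.
Solving the two reaction functions simultaneously: (1 − (1/6)(1/6))p_{Brew} = 74/3 + (1/6)·(95/3), so (35/36)p_{Brew} = 539/18 and p_{Brew} = 30.8.
Then p_{Aroma} = 95/3 + (1/6)·30.8 = 36.8.

30.8, 36.8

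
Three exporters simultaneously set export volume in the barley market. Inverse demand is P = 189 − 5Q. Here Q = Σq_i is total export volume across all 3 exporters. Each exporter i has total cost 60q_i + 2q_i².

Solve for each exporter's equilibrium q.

A representative exporter's profit is π_i = q_i(189 − 5Q) − 60q_i − 2q_i², with Q = q_i + Σ_{j≠i} q_j.
First-order condition: 129 − 14q_i − 5Σ_{j≠i} q_j = 0.
With identical exporters, set every q_j = q: then 129 − 14q − 10q = 0, i.e. q = 129/24 = 5.375.

5.375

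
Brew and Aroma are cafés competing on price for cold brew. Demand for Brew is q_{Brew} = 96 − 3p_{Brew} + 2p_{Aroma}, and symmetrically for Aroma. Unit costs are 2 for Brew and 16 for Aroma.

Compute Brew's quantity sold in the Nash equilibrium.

78.375

Brew's profit: π = (p_{Brew} − 2)(96 − 3p_{Brew} + 2p_{Aroma}).
∂π/∂p_{Brew} = 102 − 6p_{Brew} + 2p_{Aroma} = 0 ⇒ p_{Brew} = 17 + (1/3)p_{Aroma}.
Similarly p_{Aroma} = 24 + (1/3)p_{Brew}.
Solving the two reaction functions simultaneously: (1 − (1/3)(1/3))p_{Brew} = 17 + (1/3)·24, so (8/9)p_{Brew} = 25 and p_{Brew} = 28.125.
Then p_{Aroma} = 24 + (1/3)·28.125 = 33.375.
q_{Brew} = 96 − 3·28.125 + 2·33.375 = 78.375.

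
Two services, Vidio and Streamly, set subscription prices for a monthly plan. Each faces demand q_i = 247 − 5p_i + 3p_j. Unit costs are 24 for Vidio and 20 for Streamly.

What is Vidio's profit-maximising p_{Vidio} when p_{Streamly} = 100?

Vidio's profit: π = (p_{Vidio} − 24)(247 − 5p_{Vidio} + 3p_{Streamly}).
∂π/∂p_{Vidio} = 367 − 10p_{Vidio} + 3p_{Streamly} = 0 ⇒ p_{Vidio} = 36.7 + 0.3p_{Streamly}.
At p_{Streamly} = 100: p_{Vidio} = 36.7 + 0.3·100 = 66.7.

66.7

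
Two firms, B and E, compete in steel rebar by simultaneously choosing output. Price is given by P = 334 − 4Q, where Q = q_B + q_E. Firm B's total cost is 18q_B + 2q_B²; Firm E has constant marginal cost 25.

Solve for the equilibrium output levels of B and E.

Firm B's profit: π = q_B(334 − 4(q_B + q_E)) − 18q_B − 2q_B².
∂π/∂q_B = 316 − 12q_B − 4q_E = 0, so q_B = 79/3 − (1/3)q_E.
For E: ∂π/∂q_E = 309 − 8q_E − 4q_B = 0 ⇒ q_E = 38.625 − 0.5q_B.
Substituting the second reaction function into the first: q_B = 79/3 − (1/3)(38.625 − 0.5q_B), which gives (5/6)q_B = 323/24 ⇒ q_B = 16.15.
Then q_E = 38.625 − 0.5·16.15 = 30.55.

16.15, 30.55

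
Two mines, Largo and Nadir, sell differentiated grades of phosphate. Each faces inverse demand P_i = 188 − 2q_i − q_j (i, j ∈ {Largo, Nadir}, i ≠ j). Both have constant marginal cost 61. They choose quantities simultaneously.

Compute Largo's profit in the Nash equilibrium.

Mine Largo's profit: π = q_{Largo}(188 − 2q_{Largo} − q_{Nadir}) − 61q_{Largo}.
∂π/∂q_{Largo} = 127 − 4q_{Largo} − q_{Nadir} = 0 ⇒ q_{Largo} = 31.75 − 0.25q_{Nadir}.
By symmetry q_{Nadir} = q_{Largo}; substituting into the reaction function, 1.25q_{Largo} = 31.75 and q_{Largo} = 25.4.
P_{Largo} = 188 − 2·25.4 − 25.4 = 111.8.
Profit = (111.8 − 61)·25.4 = 1290.32.

1290.32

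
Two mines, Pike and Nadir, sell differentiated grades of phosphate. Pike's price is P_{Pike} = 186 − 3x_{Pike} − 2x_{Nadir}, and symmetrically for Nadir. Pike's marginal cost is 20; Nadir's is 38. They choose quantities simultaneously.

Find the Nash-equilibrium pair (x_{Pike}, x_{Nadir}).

21.875, 17.375

Mine Pike's profit: π = x_{Pike}(186 − 3x_{Pike} − 2x_{Nadir}) − 20x_{Pike}.
∂π/∂x_{Pike} = 166 − 6x_{Pike} − 2x_{Nadir} = 0 ⇒ x_{Pike} = 83/3 − (1/3)x_{Nadir}.
Similarly x_{Nadir} = 74/3 − (1/3)x_{Pike}.
Solving the two reaction functions simultaneously: (1 − (−1/3)(−1/3))x_{Pike} = 83/3 − (1/3)·(74/3), so (8/9)x_{Pike} = 175/9 and x_{Pike} = 21.875.
Then x_{Nadir} = 74/3 − (1/3)·21.875 = 17.375.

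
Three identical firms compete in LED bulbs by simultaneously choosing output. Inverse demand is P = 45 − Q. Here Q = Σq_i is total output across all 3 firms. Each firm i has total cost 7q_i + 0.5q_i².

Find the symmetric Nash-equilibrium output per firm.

A representative firm's profit is π_i = q_i(45 − Q) − 7q_i − 0.5q_i², with Q = q_i + Σ_{j≠i} q_j.
First-order condition: 38 − 3q_i − Σ_{j≠i} q_j = 0.
With identical firms, set every q_j = q: then 38 − 3q − 2q = 0, i.e. q = 38/5 = 7.6.

7.6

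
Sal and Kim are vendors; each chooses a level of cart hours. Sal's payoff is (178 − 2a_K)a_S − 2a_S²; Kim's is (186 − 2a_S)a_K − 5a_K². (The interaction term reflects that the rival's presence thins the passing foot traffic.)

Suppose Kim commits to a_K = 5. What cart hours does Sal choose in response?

42

Expanding Sal's payoff: 178a_S − 2a_Ka_S − 2a_S².
∂π/∂a_S = 178 − 2a_K − 4a_S = 0, so a_S = 44.5 − 0.5a_K.
At a_K = 5: a_S = 44.5 − 0.5·5 = 42.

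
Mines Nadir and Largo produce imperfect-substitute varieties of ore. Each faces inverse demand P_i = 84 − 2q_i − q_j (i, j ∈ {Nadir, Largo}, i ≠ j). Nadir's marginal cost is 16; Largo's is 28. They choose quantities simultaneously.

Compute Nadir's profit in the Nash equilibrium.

Mine Nadir's profit: π = q_{Nadir}(84 − 2q_{Nadir} − q_{Largo}) − 16q_{Nadir}.
∂π/∂q_{Nadir} = 68 − 4q_{Nadir} − q_{Largo} = 0 ⇒ q_{Nadir} = 17 − 0.25q_{Largo}.
Similarly q_{Largo} = 14 − 0.25q_{Nadir}.
Plugging q_{Largo} into Nadir's best response: q_{Nadir} = 17 − 0.25(14 − 0.25q_{Nadir}) ⇒ 0.9375q_{Nadir} = 13.5, so q_{Nadir} = 14.4.
Then q_{Largo} = 14 − 0.25·14.4 = 10.4.
P_{Nadir} = 84 − 2·14.4 − 10.4 = 44.8.
Profit = (44.8 − 16)·14.4 = 414.72.

414.72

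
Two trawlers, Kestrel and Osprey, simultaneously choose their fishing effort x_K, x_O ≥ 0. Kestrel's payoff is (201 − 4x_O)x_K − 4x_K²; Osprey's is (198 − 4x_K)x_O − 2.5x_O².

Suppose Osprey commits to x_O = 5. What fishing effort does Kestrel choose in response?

22.625

Expanding Kestrel's payoff: 201x_K − 4x_Ox_K − 4x_K².
∂π/∂x_K = 201 − 4x_O − 8x_K = 0, so x_K = 25.125 − 0.5x_O.
At x_O = 5: x_K = 25.125 − 0.5·5 = 22.625.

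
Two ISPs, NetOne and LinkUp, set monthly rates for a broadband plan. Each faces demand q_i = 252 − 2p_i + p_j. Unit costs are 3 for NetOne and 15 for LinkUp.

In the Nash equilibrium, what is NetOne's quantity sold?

NetOne's profit: π = (p_{NetOne} − 3)(252 − 2p_{NetOne} + p_{LinkUp}).
∂π/∂p_{NetOne} = 258 − 4p_{NetOne} + p_{LinkUp} = 0 ⇒ p_{NetOne} = 64.5 + 0.25p_{LinkUp}.
Similarly p_{LinkUp} = 70.5 + 0.25p_{NetOne}.
Solving the two reaction functions simultaneously: (1 − (0.25)(0.25))p_{NetOne} = 64.5 + 0.25·70.5, so 0.9375p_{NetOne} = 82.125 and p_{NetOne} = 87.6.
Then p_{LinkUp} = 70.5 + 0.25·87.6 = 92.4.
q_{NetOne} = 252 − 2·87.6 + 92.4 = 169.2.

169.2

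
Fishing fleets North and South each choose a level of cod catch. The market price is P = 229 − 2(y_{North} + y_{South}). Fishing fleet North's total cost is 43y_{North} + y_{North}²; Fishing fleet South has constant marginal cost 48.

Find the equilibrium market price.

119.4

Fishing fleet North's profit: π = y_{North}(229 − 2(y_{North} + y_{South})) − 43y_{North} − y_{North}².
∂π/∂y_{North} = 186 − 6y_{North} − 2y_{South} = 0, so y_{North} = 31 − (1/3)y_{South}.
For South: ∂π/∂y_{South} = 181 − 4y_{South} − 2y_{North} = 0 ⇒ y_{South} = 45.25 − 0.5y_{North}.
Plugging y_{South} into North's best response: y_{North} = 31 − (1/3)(45.25 − 0.5y_{North}) ⇒ (5/6)y_{North} = 191/12, so y_{North} = 19.1.
Then y_{South} = 45.25 − 0.5·19.1 = 35.7.
Equilibrium price: P = 229 − 2·54.8 = 119.4.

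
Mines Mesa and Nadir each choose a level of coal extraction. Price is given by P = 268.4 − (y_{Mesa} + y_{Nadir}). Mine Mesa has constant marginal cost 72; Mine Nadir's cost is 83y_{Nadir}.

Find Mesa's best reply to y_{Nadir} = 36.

Mine Mesa's profit: π = y_{Mesa}(268.4 − (y_{Mesa} + y_{Nadir})) − 72y_{Mesa}.
∂π/∂y_{Mesa} = 196.4 − 2y_{Mesa} − y_{Nadir} = 0, so y_{Mesa} = 98.2 − 0.5y_{Nadir}.
At y_{Nadir} = 36: y_{Mesa} = 98.2 − 0.5·36 = 80.2.

80.2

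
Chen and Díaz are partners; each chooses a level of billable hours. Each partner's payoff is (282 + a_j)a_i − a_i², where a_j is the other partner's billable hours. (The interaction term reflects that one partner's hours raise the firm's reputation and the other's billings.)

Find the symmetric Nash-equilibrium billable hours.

282

Chen's payoff is (282 + a_D)a_C − a_C².
∂π/∂a_C = 282 + a_D − 2a_C = 0, so a_C = 141 + 0.5a_D.
By symmetry a_D = a_C; substituting into the reaction function, 0.5a_C = 141 and a_C = 282.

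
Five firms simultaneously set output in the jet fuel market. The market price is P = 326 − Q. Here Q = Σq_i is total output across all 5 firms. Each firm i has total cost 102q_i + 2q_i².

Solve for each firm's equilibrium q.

22.4

A representative firm's profit is π_i = q_i(326 − Q) − 102q_i − 2q_i², with Q = q_i + Σ_{j≠i} q_j.
First-order condition: 224 − 6q_i − Σ_{j≠i} q_j = 0.
In a symmetric equilibrium every firm chooses the same q, so Σ_{j≠i} q_j = 4q. The condition becomes 224 − 10q = 0, giving q = 224/10 = 22.4.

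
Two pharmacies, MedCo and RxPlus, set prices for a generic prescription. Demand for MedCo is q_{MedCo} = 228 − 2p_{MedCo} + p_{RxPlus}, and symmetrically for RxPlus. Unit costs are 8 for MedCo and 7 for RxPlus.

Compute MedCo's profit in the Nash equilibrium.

MedCo's profit: π = (p_{MedCo} − 8)(228 − 2p_{MedCo} + p_{RxPlus}).
∂π/∂p_{MedCo} = 244 − 4p_{MedCo} + p_{RxPlus} = 0 ⇒ p_{MedCo} = 61 + 0.25p_{RxPlus}.
Similarly p_{RxPlus} = 60.5 + 0.25p_{MedCo}.
Solving the two reaction functions simultaneously: (1 − (0.25)(0.25))p_{MedCo} = 61 + 0.25·60.5, so 0.9375p_{MedCo} = 76.125 and p_{MedCo} = 81.2.
Then p_{RxPlus} = 60.5 + 0.25·81.2 = 80.8.
q_{MedCo} = 228 − 2·81.2 + 80.8 = 146.4.
Profit = (81.2 − 8)·146.4 = 10716.48.

10716.48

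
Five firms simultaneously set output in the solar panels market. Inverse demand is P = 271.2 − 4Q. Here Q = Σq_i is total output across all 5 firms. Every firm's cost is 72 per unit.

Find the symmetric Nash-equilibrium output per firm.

8.3

A representative firm's profit is π_i = q_i(271.2 − 4Q) − 72q_i, with Q = q_i + Σ_{j≠i} q_j.
First-order condition: 199.2 − 8q_i − 4Σ_{j≠i} q_j = 0.
In a symmetric equilibrium every firm chooses the same q, so Σ_{j≠i} q_j = 4q. The condition becomes 199.2 − 24q = 0, giving q = 199.2/24 = 8.3.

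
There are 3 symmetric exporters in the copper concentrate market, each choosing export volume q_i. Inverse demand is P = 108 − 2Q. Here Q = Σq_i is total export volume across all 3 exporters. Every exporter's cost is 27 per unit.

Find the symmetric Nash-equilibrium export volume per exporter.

10.125

A representative exporter's profit is π_i = q_i(108 − 2Q) − 27q_i, with Q = q_i + Σ_{j≠i} q_j.
First-order condition: 81 − 4q_i − 2Σ_{j≠i} q_j = 0.
With identical exporters, set every q_j = q: then 81 − 4q − 4q = 0, i.e. q = 81/8 = 10.125.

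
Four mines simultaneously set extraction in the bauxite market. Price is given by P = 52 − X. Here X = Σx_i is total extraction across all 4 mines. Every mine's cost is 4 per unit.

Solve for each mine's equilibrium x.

A representative mine's profit is π_i = x_i(52 − X) − 4x_i, with X = x_i + Σ_{j≠i} x_j.
First-order condition: 48 − 2x_i − Σ_{j≠i} x_j = 0.
Imposing symmetry (x_j = x for all j) turns Σ_{j≠i} x_j into 3x, so 48 = 5x and x = 9.6.

9.6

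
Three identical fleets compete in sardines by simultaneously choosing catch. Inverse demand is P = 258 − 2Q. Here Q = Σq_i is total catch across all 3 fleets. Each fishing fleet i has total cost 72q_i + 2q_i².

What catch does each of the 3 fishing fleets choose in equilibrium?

15.5

A representative fishing fleet's profit is π_i = q_i(258 − 2Q) − 72q_i − 2q_i², with Q = q_i + Σ_{j≠i} q_j.
First-order condition: 186 − 8q_i − 2Σ_{j≠i} q_j = 0.
In a symmetric equilibrium every fishing fleet chooses the same q, so Σ_{j≠i} q_j = 2q. The condition becomes 186 − 12q = 0, giving q = 186/12 = 15.5.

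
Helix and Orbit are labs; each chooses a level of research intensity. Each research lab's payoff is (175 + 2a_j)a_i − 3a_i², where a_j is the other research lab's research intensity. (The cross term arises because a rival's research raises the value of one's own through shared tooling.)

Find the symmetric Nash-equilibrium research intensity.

43.75

Helix's payoff is (175 + 2a_O)a_H − 3a_H².
∂π/∂a_H = 175 + 2a_O − 6a_H = 0, so a_H = 175/6 + (1/3)a_O.
The game is symmetric, so in equilibrium a_O = a_H: the reaction function gives (2/3)a_H = 175/6, hence a_H = 43.75.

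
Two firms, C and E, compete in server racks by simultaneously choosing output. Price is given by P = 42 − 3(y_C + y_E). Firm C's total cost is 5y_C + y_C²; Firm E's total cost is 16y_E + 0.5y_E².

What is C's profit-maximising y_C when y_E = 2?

3.875

Firm C's profit: π = y_C(42 − 3(y_C + y_E)) − 5y_C − y_C².
∂π/∂y_C = 37 − 8y_C − 3y_E = 0, so y_C = 4.625 − 0.375y_E.
At y_E = 2: y_C = 4.625 − 0.375·2 = 3.875.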